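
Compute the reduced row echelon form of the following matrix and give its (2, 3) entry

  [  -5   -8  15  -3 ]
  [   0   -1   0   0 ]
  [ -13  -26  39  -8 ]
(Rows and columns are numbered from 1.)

0

r1 -> -1/5·r1
  [   1  8/5  -3  3/5 ]
  [   0   -1   0    0 ]
  [ -13  -26  39   -8 ]
r3 -> r3 + 13·r1
  [ 1    8/5  -3   3/5 ]
  [ 0     -1   0     0 ]
  [ 0  -26/5   0  -1/5 ]
r2 -> -1·r2
  [ 1    8/5  -3   3/5 ]
  [ 0      1   0     0 ]
  [ 0  -26/5   0  -1/5 ]
r3 -> r3 + 26/5·r2
  [ 1  8/5  -3   3/5 ]
  [ 0    1   0     0 ]
  [ 0    0   0  -1/5 ]
r3 -> -5·r3
  [ 1  8/5  -3  3/5 ]
  [ 0    1   0    0 ]
  [ 0    0   0    1 ]
r1 -> r1 − 3/5·r3
  [ 1  8/5  -3  0 ]
  [ 0    1   0  0 ]
  [ 0    0   0  1 ]
r1 -> r1 − 8/5·r2
  [ 1  0  -3  0 ]
  [ 0  1   0  0 ]
  [ 0  0   0  1 ]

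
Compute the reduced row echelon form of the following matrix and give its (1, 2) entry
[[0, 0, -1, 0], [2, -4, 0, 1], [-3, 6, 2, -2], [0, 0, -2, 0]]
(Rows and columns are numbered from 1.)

R1 ↔ R2
  [  2  -4   0   1 ]
  [  0   0  -1   0 ]
  [ -3   6   2  -2 ]
  [  0   0  -2   0 ]
R1 ← 1/2·R1
  [  1  -2   0  1/2 ]
  [  0   0  -1    0 ]
  [ -3   6   2   -2 ]
  [  0   0  -2    0 ]
R3 ← R3 + 3·R1
  [ 1  -2   0   1/2 ]
  [ 0   0  -1     0 ]
  [ 0   0   2  -1/2 ]
  [ 0   0  -2     0 ]
R2 ← -1·R2
  [ 1  -2   0   1/2 ]
  [ 0   0   1     0 ]
  [ 0   0   2  -1/2 ]
  [ 0   0  -2     0 ]
R3 ← R3 − 2·R2
  [ 1  -2   0   1/2 ]
  [ 0   0   1     0 ]
  [ 0   0   0  -1/2 ]
  [ 0   0  -2     0 ]
R4 ← R4 + 2·R2
  [ 1  -2  0   1/2 ]
  [ 0   0  1     0 ]
  [ 0   0  0  -1/2 ]
  [ 0   0  0     0 ]
R3 ← -2·R3
  [ 1  -2  0  1/2 ]
  [ 0   0  1    0 ]
  [ 0   0  0    1 ]
  [ 0   0  0    0 ]
R1 ← R1 − 1/2·R3
  [ 1  -2  0  0 ]
  [ 0   0  1  0 ]
  [ 0   0  0  1 ]
  [ 0   0  0  0 ]

-2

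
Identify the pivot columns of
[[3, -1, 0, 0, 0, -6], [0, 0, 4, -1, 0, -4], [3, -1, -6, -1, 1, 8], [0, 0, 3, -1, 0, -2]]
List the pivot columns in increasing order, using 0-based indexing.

0, 2, 3, 4

r1 ← 1/3·r1
  [ 1  -1/3   0   0  0  -2 ]
  [ 0     0   4  -1  0  -4 ]
  [ 3    -1  -6  -1  1   8 ]
  [ 0     0   3  -1  0  -2 ]
r3 ← r3 − 3·r1
  [ 1  -1/3   0   0  0  -2 ]
  [ 0     0   4  -1  0  -4 ]
  [ 0     0  -6  -1  1  14 ]
  [ 0     0   3  -1  0  -2 ]
r2 ← 1/4·r2
  [ 1  -1/3   0     0  0  -2 ]
  [ 0     0   1  -1/4  0  -1 ]
  [ 0     0  -6    -1  1  14 ]
  [ 0     0   3    -1  0  -2 ]
r3 ← r3 + 6·r2
  [ 1  -1/3  0     0  0  -2 ]
  [ 0     0  1  -1/4  0  -1 ]
  [ 0     0  0  -5/2  1   8 ]
  [ 0     0  3    -1  0  -2 ]
r4 ← r4 − 3·r2
  [ 1  -1/3  0     0  0  -2 ]
  [ 0     0  1  -1/4  0  -1 ]
  [ 0     0  0  -5/2  1   8 ]
  [ 0     0  0  -1/4  0   1 ]
r3 ← -2/5·r3
  [ 1  -1/3  0     0     0     -2 ]
  [ 0     0  1  -1/4     0     -1 ]
  [ 0     0  0     1  -2/5  -16/5 ]
  [ 0     0  0  -1/4     0      1 ]
r4 ← r4 + 1/4·r3
  [ 1  -1/3  0     0      0     -2 ]
  [ 0     0  1  -1/4      0     -1 ]
  [ 0     0  0     1   -2/5  -16/5 ]
  [ 0     0  0     0  -1/10    1/5 ]
r4 ← -10·r4
  [ 1  -1/3  0     0     0     -2 ]
  [ 0     0  1  -1/4     0     -1 ]
  [ 0     0  0     1  -2/5  -16/5 ]
  [ 0     0  0     0     1     -2 ]
r3 ← r3 + 2/5·r4
  [ 1  -1/3  0     0  0  -2 ]
  [ 0     0  1  -1/4  0  -1 ]
  [ 0     0  0     1  0  -4 ]
  [ 0     0  0     0  1  -2 ]
r2 ← r2 + 1/4·r3
  [ 1  -1/3  0  0  0  -2 ]
  [ 0     0  1  0  0  -2 ]
  [ 0     0  0  1  0  -4 ]
  [ 0     0  0  0  1  -2 ]
Pivot columns are the columns containing a leading 1.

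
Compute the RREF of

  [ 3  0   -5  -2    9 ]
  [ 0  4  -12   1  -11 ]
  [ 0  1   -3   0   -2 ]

ρ1 -> 1/3·ρ1
ρ2 -> 1/4·ρ2
ρ3 -> ρ3 − ρ2
ρ3 -> -4·ρ3
ρ2 -> ρ2 − 1/4·ρ3
ρ1 -> ρ1 + 2/3·ρ3

[[1, 0, -5/3, 0, 1], [0, 1, -3, 0, -2], [0, 0, 0, 1, -3]]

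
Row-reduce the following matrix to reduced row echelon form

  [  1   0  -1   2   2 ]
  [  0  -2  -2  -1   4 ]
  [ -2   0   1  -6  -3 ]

[[1, 0, 0, 4, 1], [0, 1, 0, -3/2, -1], [0, 0, 1, 2, -1]]

R3 ← R3 + 2·R1
  [ 1   0  -1   2  2 ]
  [ 0  -2  -2  -1  4 ]
  [ 0   0  -1  -2  1 ]
R2 ← -1/2·R2
  [ 1  0  -1    2   2 ]
  [ 0  1   1  1/2  -2 ]
  [ 0  0  -1   -2   1 ]
R3 ← -1·R3
  [ 1  0  -1    2   2 ]
  [ 0  1   1  1/2  -2 ]
  [ 0  0   1    2  -1 ]
R2 ← R2 − R3
  [ 1  0  -1     2   2 ]
  [ 0  1   0  -3/2  -1 ]
  [ 0  0   1     2  -1 ]
R1 ← R1 + R3
  [ 1  0  0     4   1 ]
  [ 0  1  0  -3/2  -1 ]
  [ 0  0  1     2  -1 ]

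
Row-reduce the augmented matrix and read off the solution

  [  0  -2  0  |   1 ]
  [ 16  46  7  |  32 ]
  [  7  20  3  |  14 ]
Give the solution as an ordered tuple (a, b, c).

(3, -1/2, 1)

r1 ↔ r2
  [ 16  46  7  |  32 ]
  [  0  -2  0  |   1 ]
  [  7  20  3  |  14 ]
r1 → 1/16·r1
  [ 1  23/8  7/16  |   2 ]
  [ 0    -2     0  |   1 ]
  [ 7    20     3  |  14 ]
r3 → r3 − 7·r1
  [ 1  23/8   7/16  |  2 ]
  [ 0    -2      0  |  1 ]
  [ 0  -1/8  -1/16  |  0 ]
r2 → -1/2·r2
  [ 1  23/8   7/16  |     2 ]
  [ 0     1      0  |  -1/2 ]
  [ 0  -1/8  -1/16  |     0 ]
r3 → r3 + 1/8·r2
  [ 1  23/8   7/16  |      2 ]
  [ 0     1      0  |   -1/2 ]
  [ 0     0  -1/16  |  -1/16 ]
r3 → -16·r3
  [ 1  23/8  7/16  |     2 ]
  [ 0     1     0  |  -1/2 ]
  [ 0     0     1  |     1 ]
r1 → r1 − 7/16·r3
  [ 1  23/8  0  |  25/16 ]
  [ 0     1  0  |   -1/2 ]
  [ 0     0  1  |      1 ]
r1 → r1 − 23/8·r2
  [ 1  0  0  |     3 ]
  [ 0  1  0  |  -1/2 ]
  [ 0  0  1  |     1 ]
Reading off the last column: a = 3, b = -1/2, c = 1.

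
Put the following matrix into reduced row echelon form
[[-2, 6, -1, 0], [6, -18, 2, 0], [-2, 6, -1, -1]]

[[1, -3, 0, 0], [0, 0, 1, 0], [0, 0, 0, 1]]

Multiply r1 by -1/2.
  [  1   -3  1/2   0 ]
  [  6  -18    2   0 ]
  [ -2    6   -1  -1 ]
Subtract 6 times r1 from r2.
  [  1  -3  1/2   0 ]
  [  0   0   -1   0 ]
  [ -2   6   -1  -1 ]
Add 2 times r1 to r3.
  [ 1  -3  1/2   0 ]
  [ 0   0   -1   0 ]
  [ 0   0    0  -1 ]
Multiply r2 by -1.
  [ 1  -3  1/2   0 ]
  [ 0   0    1   0 ]
  [ 0   0    0  -1 ]
Multiply r3 by -1.
  [ 1  -3  1/2  0 ]
  [ 0   0    1  0 ]
  [ 0   0    0  1 ]
Subtract 1/2 times r2 from r1.
  [ 1  -3  0  0 ]
  [ 0   0  1  0 ]
  [ 0   0  0  1 ]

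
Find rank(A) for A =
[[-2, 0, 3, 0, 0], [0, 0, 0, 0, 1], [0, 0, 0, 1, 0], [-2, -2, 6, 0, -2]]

rank = 4

r1 ← -1/2·r1
  [  1   0  -3/2  0   0 ]
  [  0   0     0  0   1 ]
  [  0   0     0  1   0 ]
  [ -2  -2     6  0  -2 ]
r4 ← r4 + 2·r1
  [ 1   0  -3/2  0   0 ]
  [ 0   0     0  0   1 ]
  [ 0   0     0  1   0 ]
  [ 0  -2     3  0  -2 ]
r2 ↔ r4
  [ 1   0  -3/2  0   0 ]
  [ 0  -2     3  0  -2 ]
  [ 0   0     0  1   0 ]
  [ 0   0     0  0   1 ]
r2 ← -1/2·r2
  [ 1  0  -3/2  0  0 ]
  [ 0  1  -3/2  0  1 ]
  [ 0  0     0  1  0 ]
  [ 0  0     0  0  1 ]
r2 ← r2 − r4
  [ 1  0  -3/2  0  0 ]
  [ 0  1  -3/2  0  0 ]
  [ 0  0     0  1  0 ]
  [ 0  0     0  0  1 ]
The reduced form has 4 nonzero rows.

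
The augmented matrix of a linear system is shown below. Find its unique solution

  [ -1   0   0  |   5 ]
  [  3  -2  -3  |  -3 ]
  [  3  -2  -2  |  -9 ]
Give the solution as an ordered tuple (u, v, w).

(-5, 3, -6)

r1 → -1·r1
  [ 1   0   0  |  -5 ]
  [ 3  -2  -3  |  -3 ]
  [ 3  -2  -2  |  -9 ]
r2 → r2 − 3·r1
  [ 1   0   0  |  -5 ]
  [ 0  -2  -3  |  12 ]
  [ 3  -2  -2  |  -9 ]
r3 → r3 − 3·r1
  [ 1   0   0  |  -5 ]
  [ 0  -2  -3  |  12 ]
  [ 0  -2  -2  |   6 ]
r2 → -1/2·r2
  [ 1   0    0  |  -5 ]
  [ 0   1  3/2  |  -6 ]
  [ 0  -2   -2  |   6 ]
r3 → r3 + 2·r2
  [ 1  0    0  |  -5 ]
  [ 0  1  3/2  |  -6 ]
  [ 0  0    1  |  -6 ]
r2 → r2 − 3/2·r3
  [ 1  0  0  |  -5 ]
  [ 0  1  0  |   3 ]
  [ 0  0  1  |  -6 ]
Reading off the last column: u = -5, v = 3, w = -6.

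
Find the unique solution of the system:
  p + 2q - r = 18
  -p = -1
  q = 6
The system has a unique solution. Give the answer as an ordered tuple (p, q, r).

Form the augmented matrix and row-reduce:
  [  1  2  -1  |  18 ]
  [ -1  0   0  |  -1 ]
  [  0  1   0  |   6 ]
Add r1 to r2.
  [ 1  2  -1  |  18 ]
  [ 0  2  -1  |  17 ]
  [ 0  1   0  |   6 ]
Multiply r2 by 1/2.
  [ 1  2    -1  |    18 ]
  [ 0  1  -1/2  |  17/2 ]
  [ 0  1     0  |     6 ]
Subtract r2 from r3.
  [ 1  2    -1  |    18 ]
  [ 0  1  -1/2  |  17/2 ]
  [ 0  0   1/2  |  -5/2 ]
Multiply r3 by 2.
  [ 1  2    -1  |    18 ]
  [ 0  1  -1/2  |  17/2 ]
  [ 0  0     1  |    -5 ]
Add 1/2 times r3 to r2.
  [ 1  2  -1  |  18 ]
  [ 0  1   0  |   6 ]
  [ 0  0   1  |  -5 ]
Add r3 to r1.
  [ 1  2  0  |  13 ]
  [ 0  1  0  |   6 ]
  [ 0  0  1  |  -5 ]
Subtract 2 times r2 from r1.
  [ 1  0  0  |   1 ]
  [ 0  1  0  |   6 ]
  [ 0  0  1  |  -5 ]
Reading off the last column: p = 1, q = 6, r = -5.

(1, 6, -5)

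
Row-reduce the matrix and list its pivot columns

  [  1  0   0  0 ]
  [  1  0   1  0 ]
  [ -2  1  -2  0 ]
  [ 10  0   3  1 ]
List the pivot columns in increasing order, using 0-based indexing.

ρ2 ← ρ2 − ρ1
  [  1  0   0  0 ]
  [  0  0   1  0 ]
  [ -2  1  -2  0 ]
  [ 10  0   3  1 ]
ρ3 ← ρ3 + 2·ρ1
  [  1  0   0  0 ]
  [  0  0   1  0 ]
  [  0  1  -2  0 ]
  [ 10  0   3  1 ]
ρ4 ← ρ4 − 10·ρ1
  [ 1  0   0  0 ]
  [ 0  0   1  0 ]
  [ 0  1  -2  0 ]
  [ 0  0   3  1 ]
ρ2 ↔ ρ3
  [ 1  0   0  0 ]
  [ 0  1  -2  0 ]
  [ 0  0   1  0 ]
  [ 0  0   3  1 ]
ρ4 ← ρ4 − 3·ρ3
  [ 1  0   0  0 ]
  [ 0  1  -2  0 ]
  [ 0  0   1  0 ]
  [ 0  0   0  1 ]
ρ2 ← ρ2 + 2·ρ3
  [ 1  0  0  0 ]
  [ 0  1  0  0 ]
  [ 0  0  1  0 ]
  [ 0  0  0  1 ]
Pivot columns are the columns containing a leading 1.

0, 1, 2, 3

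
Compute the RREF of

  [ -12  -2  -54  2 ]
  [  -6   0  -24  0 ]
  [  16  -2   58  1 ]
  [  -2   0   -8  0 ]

[[1, 0, 4, 0], [0, 1, 3, 0], [0, 0, 0, 1], [0, 0, 0, 0]]

R1 ← -1/12·R1
  [  1  1/6  9/2  -1/6 ]
  [ -6    0  -24     0 ]
  [ 16   -2   58     1 ]
  [ -2    0   -8     0 ]
R2 ← R2 + 6·R1
  [  1  1/6  9/2  -1/6 ]
  [  0    1    3    -1 ]
  [ 16   -2   58     1 ]
  [ -2    0   -8     0 ]
R3 ← R3 − 16·R1
  [  1    1/6  9/2  -1/6 ]
  [  0      1    3    -1 ]
  [  0  -14/3  -14  11/3 ]
  [ -2      0   -8     0 ]
R4 ← R4 + 2·R1
  [ 1    1/6  9/2  -1/6 ]
  [ 0      1    3    -1 ]
  [ 0  -14/3  -14  11/3 ]
  [ 0    1/3    1  -1/3 ]
R3 ← R3 + 14/3·R2
  [ 1  1/6  9/2  -1/6 ]
  [ 0    1    3    -1 ]
  [ 0    0    0    -1 ]
  [ 0  1/3    1  -1/3 ]
R4 ← R4 − 1/3·R2
  [ 1  1/6  9/2  -1/6 ]
  [ 0    1    3    -1 ]
  [ 0    0    0    -1 ]
  [ 0    0    0     0 ]
R3 ← -1·R3
  [ 1  1/6  9/2  -1/6 ]
  [ 0    1    3    -1 ]
  [ 0    0    0     1 ]
  [ 0    0    0     0 ]
R2 ← R2 + R3
  [ 1  1/6  9/2  -1/6 ]
  [ 0    1    3     0 ]
  [ 0    0    0     1 ]
  [ 0    0    0     0 ]
R1 ← R1 + 1/6·R3
  [ 1  1/6  9/2  0 ]
  [ 0    1    3  0 ]
  [ 0    0    0  1 ]
  [ 0    0    0  0 ]
R1 ← R1 − 1/6·R2
  [ 1  0  4  0 ]
  [ 0  1  3  0 ]
  [ 0  0  0  1 ]
  [ 0  0  0  0 ]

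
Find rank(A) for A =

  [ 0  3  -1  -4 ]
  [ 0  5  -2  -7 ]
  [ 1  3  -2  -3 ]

rank = 3

r1 <-> r3
  [ 1  3  -2  -3 ]
  [ 0  5  -2  -7 ]
  [ 0  3  -1  -4 ]
r2 ← 1/5·r2
  [ 1  3    -2    -3 ]
  [ 0  1  -2/5  -7/5 ]
  [ 0  3    -1    -4 ]
r3 ← r3 − 3·r2
  [ 1  3    -2    -3 ]
  [ 0  1  -2/5  -7/5 ]
  [ 0  0   1/5   1/5 ]
r3 ← 5·r3
  [ 1  3    -2    -3 ]
  [ 0  1  -2/5  -7/5 ]
  [ 0  0     1     1 ]
r2 ← r2 + 2/5·r3
  [ 1  3  -2  -3 ]
  [ 0  1   0  -1 ]
  [ 0  0   1   1 ]
r1 ← r1 + 2·r3
  [ 1  3  0  -1 ]
  [ 0  1  0  -1 ]
  [ 0  0  1   1 ]
r1 ← r1 − 3·r2
  [ 1  0  0   2 ]
  [ 0  1  0  -1 ]
  [ 0  0  1   1 ]
The reduced form has 3 nonzero rows.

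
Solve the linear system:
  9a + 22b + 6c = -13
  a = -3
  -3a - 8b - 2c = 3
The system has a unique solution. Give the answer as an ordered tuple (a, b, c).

(-3, 2, -5)

Form the augmented matrix and row-reduce:
  [  9  22   6  |  -13 ]
  [  1   0   0  |   -3 ]
  [ -3  -8  -2  |    3 ]
r1 → 1/9·r1
  [  1  22/9  2/3  |  -13/9 ]
  [  1     0    0  |     -3 ]
  [ -3    -8   -2  |      3 ]
r2 → r2 − r1
  [  1   22/9   2/3  |  -13/9 ]
  [  0  -22/9  -2/3  |  -14/9 ]
  [ -3     -8    -2  |      3 ]
r3 → r3 + 3·r1
  [ 1   22/9   2/3  |  -13/9 ]
  [ 0  -22/9  -2/3  |  -14/9 ]
  [ 0   -2/3     0  |   -4/3 ]
r2 → -9/22·r2
  [ 1  22/9   2/3  |  -13/9 ]
  [ 0     1  3/11  |   7/11 ]
  [ 0  -2/3     0  |   -4/3 ]
r3 → r3 + 2/3·r2
  [ 1  22/9   2/3  |   -13/9 ]
  [ 0     1  3/11  |    7/11 ]
  [ 0     0  2/11  |  -10/11 ]
r3 → 11/2·r3
  [ 1  22/9   2/3  |  -13/9 ]
  [ 0     1  3/11  |   7/11 ]
  [ 0     0     1  |     -5 ]
r2 → r2 − 3/11·r3
  [ 1  22/9  2/3  |  -13/9 ]
  [ 0     1    0  |      2 ]
  [ 0     0    1  |     -5 ]
r1 → r1 − 2/3·r3
  [ 1  22/9  0  |  17/9 ]
  [ 0     1  0  |     2 ]
  [ 0     0  1  |    -5 ]
r1 → r1 − 22/9·r2
  [ 1  0  0  |  -3 ]
  [ 0  1  0  |   2 ]
  [ 0  0  1  |  -5 ]
Reading off the last column: a = -3, b = 2, c = -5.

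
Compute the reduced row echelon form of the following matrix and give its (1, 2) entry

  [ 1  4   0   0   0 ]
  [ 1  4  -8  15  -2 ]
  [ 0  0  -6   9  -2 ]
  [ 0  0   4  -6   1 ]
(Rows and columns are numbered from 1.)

r2 := r2 − r1
  [ 1  4   0   0   0 ]
  [ 0  0  -8  15  -2 ]
  [ 0  0  -6   9  -2 ]
  [ 0  0   4  -6   1 ]
r2 := -1/8·r2
  [ 1  4   0      0    0 ]
  [ 0  0   1  -15/8  1/4 ]
  [ 0  0  -6      9   -2 ]
  [ 0  0   4     -6    1 ]
r3 := r3 + 6·r2
  [ 1  4  0      0     0 ]
  [ 0  0  1  -15/8   1/4 ]
  [ 0  0  0   -9/4  -1/2 ]
  [ 0  0  4     -6     1 ]
r4 := r4 − 4·r2
  [ 1  4  0      0     0 ]
  [ 0  0  1  -15/8   1/4 ]
  [ 0  0  0   -9/4  -1/2 ]
  [ 0  0  0    3/2     0 ]
r3 := -4/9·r3
  [ 1  4  0      0    0 ]
  [ 0  0  1  -15/8  1/4 ]
  [ 0  0  0      1  2/9 ]
  [ 0  0  0    3/2    0 ]
r4 := r4 − 3/2·r3
  [ 1  4  0      0     0 ]
  [ 0  0  1  -15/8   1/4 ]
  [ 0  0  0      1   2/9 ]
  [ 0  0  0      0  -1/3 ]
r4 := -3·r4
  [ 1  4  0      0    0 ]
  [ 0  0  1  -15/8  1/4 ]
  [ 0  0  0      1  2/9 ]
  [ 0  0  0      0    1 ]
r3 := r3 − 2/9·r4
  [ 1  4  0      0    0 ]
  [ 0  0  1  -15/8  1/4 ]
  [ 0  0  0      1    0 ]
  [ 0  0  0      0    1 ]
r2 := r2 − 1/4·r4
  [ 1  4  0      0  0 ]
  [ 0  0  1  -15/8  0 ]
  [ 0  0  0      1  0 ]
  [ 0  0  0      0  1 ]
r2 := r2 + 15/8·r3
  [ 1  4  0  0  0 ]
  [ 0  0  1  0  0 ]
  [ 0  0  0  1  0 ]
  [ 0  0  0  0  1 ]

4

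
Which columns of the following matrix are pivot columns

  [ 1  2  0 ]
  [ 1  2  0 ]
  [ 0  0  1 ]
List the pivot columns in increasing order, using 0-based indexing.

R2 ← R2 − R1
  [ 1  2  0 ]
  [ 0  0  0 ]
  [ 0  0  1 ]
R2 <=> R3
  [ 1  2  0 ]
  [ 0  0  1 ]
  [ 0  0  0 ]
Pivot columns are the columns containing a leading 1.

0, 2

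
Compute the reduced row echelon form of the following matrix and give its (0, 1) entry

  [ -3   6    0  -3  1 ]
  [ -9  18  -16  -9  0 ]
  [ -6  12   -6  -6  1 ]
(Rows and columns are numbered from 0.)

Multiply R1 by -1/3.
  [  1  -2    0   1  -1/3 ]
  [ -9  18  -16  -9     0 ]
  [ -6  12   -6  -6     1 ]
Add 9 times R1 to R2.
  [  1  -2    0   1  -1/3 ]
  [  0   0  -16   0    -3 ]
  [ -6  12   -6  -6     1 ]
Add 6 times R1 to R3.
  [ 1  -2    0  1  -1/3 ]
  [ 0   0  -16  0    -3 ]
  [ 0   0   -6  0    -1 ]
Multiply R2 by -1/16.
  [ 1  -2   0  1  -1/3 ]
  [ 0   0   1  0  3/16 ]
  [ 0   0  -6  0    -1 ]
Add 6 times R2 to R3.
  [ 1  -2  0  1  -1/3 ]
  [ 0   0  1  0  3/16 ]
  [ 0   0  0  0   1/8 ]
Multiply R3 by 8.
  [ 1  -2  0  1  -1/3 ]
  [ 0   0  1  0  3/16 ]
  [ 0   0  0  0     1 ]
Subtract 3/16 times R3 from R2.
  [ 1  -2  0  1  -1/3 ]
  [ 0   0  1  0     0 ]
  [ 0   0  0  0     1 ]
Add 1/3 times R3 to R1.
  [ 1  -2  0  1  0 ]
  [ 0   0  1  0  0 ]
  [ 0   0  0  0  1 ]

-2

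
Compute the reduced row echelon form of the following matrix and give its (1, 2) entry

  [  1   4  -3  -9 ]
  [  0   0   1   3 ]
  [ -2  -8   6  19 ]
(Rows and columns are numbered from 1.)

r3 ← r3 + 2·r1
  [ 1  4  -3  -9 ]
  [ 0  0   1   3 ]
  [ 0  0   0   1 ]
r2 ← r2 − 3·r3
  [ 1  4  -3  -9 ]
  [ 0  0   1   0 ]
  [ 0  0   0   1 ]
r1 ← r1 + 9·r3
  [ 1  4  -3  0 ]
  [ 0  0   1  0 ]
  [ 0  0   0  1 ]
r1 ← r1 + 3·r2
  [ 1  4  0  0 ]
  [ 0  0  1  0 ]
  [ 0  0  0  1 ]

4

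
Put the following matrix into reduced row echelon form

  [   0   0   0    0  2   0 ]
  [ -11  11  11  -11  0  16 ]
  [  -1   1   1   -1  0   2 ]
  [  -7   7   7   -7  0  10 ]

ρ1 ↔ ρ2
  [ -11  11  11  -11  0  16 ]
  [   0   0   0    0  2   0 ]
  [  -1   1   1   -1  0   2 ]
  [  -7   7   7   -7  0  10 ]
ρ1 ← -1/11·ρ1
  [  1  -1  -1   1  0  -16/11 ]
  [  0   0   0   0  2       0 ]
  [ -1   1   1  -1  0       2 ]
  [ -7   7   7  -7  0      10 ]
ρ3 ← ρ3 + ρ1
  [  1  -1  -1   1  0  -16/11 ]
  [  0   0   0   0  2       0 ]
  [  0   0   0   0  0    6/11 ]
  [ -7   7   7  -7  0      10 ]
ρ4 ← ρ4 + 7·ρ1
  [ 1  -1  -1  1  0  -16/11 ]
  [ 0   0   0  0  2       0 ]
  [ 0   0   0  0  0    6/11 ]
  [ 0   0   0  0  0   -2/11 ]
ρ2 ← 1/2·ρ2
  [ 1  -1  -1  1  0  -16/11 ]
  [ 0   0   0  0  1       0 ]
  [ 0   0   0  0  0    6/11 ]
  [ 0   0   0  0  0   -2/11 ]
ρ3 ← 11/6·ρ3
  [ 1  -1  -1  1  0  -16/11 ]
  [ 0   0   0  0  1       0 ]
  [ 0   0   0  0  0       1 ]
  [ 0   0   0  0  0   -2/11 ]
ρ4 ← ρ4 + 2/11·ρ3
  [ 1  -1  -1  1  0  -16/11 ]
  [ 0   0   0  0  1       0 ]
  [ 0   0   0  0  0       1 ]
  [ 0   0   0  0  0       0 ]
ρ1 ← ρ1 + 16/11·ρ3
  [ 1  -1  -1  1  0  0 ]
  [ 0   0   0  0  1  0 ]
  [ 0   0   0  0  0  1 ]
  [ 0   0   0  0  0  0 ]

[[1, -1, -1, 1, 0, 0], [0, 0, 0, 0, 1, 0], [0, 0, 0, 0, 0, 1], [0, 0, 0, 0, 0, 0]]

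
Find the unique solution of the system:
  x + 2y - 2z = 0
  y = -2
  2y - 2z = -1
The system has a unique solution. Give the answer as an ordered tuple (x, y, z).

Form the augmented matrix and row-reduce:
  [ 1  2  -2  |   0 ]
  [ 0  1   0  |  -2 ]
  [ 0  2  -2  |  -1 ]
R3 ← R3 − 2·R2
  [ 1  2  -2  |   0 ]
  [ 0  1   0  |  -2 ]
  [ 0  0  -2  |   3 ]
R3 ← -1/2·R3
  [ 1  2  -2  |     0 ]
  [ 0  1   0  |    -2 ]
  [ 0  0   1  |  -3/2 ]
R1 ← R1 + 2·R3
  [ 1  2  0  |    -3 ]
  [ 0  1  0  |    -2 ]
  [ 0  0  1  |  -3/2 ]
R1 ← R1 − 2·R2
  [ 1  0  0  |     1 ]
  [ 0  1  0  |    -2 ]
  [ 0  0  1  |  -3/2 ]
Reading off the last column: x = 1, y = -2, z = -3/2.

(1, -2, -3/2)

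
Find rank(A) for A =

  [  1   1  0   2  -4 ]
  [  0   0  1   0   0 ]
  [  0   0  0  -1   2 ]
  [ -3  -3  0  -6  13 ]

rank = 4

r4 → r4 + 3·r1
  [ 1  1  0   2  -4 ]
  [ 0  0  1   0   0 ]
  [ 0  0  0  -1   2 ]
  [ 0  0  0   0   1 ]
r3 → -1·r3
  [ 1  1  0  2  -4 ]
  [ 0  0  1  0   0 ]
  [ 0  0  0  1  -2 ]
  [ 0  0  0  0   1 ]
r3 → r3 + 2·r4
  [ 1  1  0  2  -4 ]
  [ 0  0  1  0   0 ]
  [ 0  0  0  1   0 ]
  [ 0  0  0  0   1 ]
r1 → r1 + 4·r4
  [ 1  1  0  2  0 ]
  [ 0  0  1  0  0 ]
  [ 0  0  0  1  0 ]
  [ 0  0  0  0  1 ]
r1 → r1 − 2·r3
  [ 1  1  0  0  0 ]
  [ 0  0  1  0  0 ]
  [ 0  0  0  1  0 ]
  [ 0  0  0  0  1 ]
The reduced form has 4 nonzero rows.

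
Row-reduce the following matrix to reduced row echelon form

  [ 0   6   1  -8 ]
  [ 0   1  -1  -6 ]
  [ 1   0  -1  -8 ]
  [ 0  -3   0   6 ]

[[1, 0, 0, -4], [0, 1, 0, -2], [0, 0, 1, 4], [0, 0, 0, 0]]

R1 ↔ R3
  [ 1   0  -1  -8 ]
  [ 0   1  -1  -6 ]
  [ 0   6   1  -8 ]
  [ 0  -3   0   6 ]
R3 → R3 − 6·R2
  [ 1   0  -1  -8 ]
  [ 0   1  -1  -6 ]
  [ 0   0   7  28 ]
  [ 0  -3   0   6 ]
R4 → R4 + 3·R2
  [ 1  0  -1   -8 ]
  [ 0  1  -1   -6 ]
  [ 0  0   7   28 ]
  [ 0  0  -3  -12 ]
R3 → 1/7·R3
  [ 1  0  -1   -8 ]
  [ 0  1  -1   -6 ]
  [ 0  0   1    4 ]
  [ 0  0  -3  -12 ]
R4 → R4 + 3·R3
  [ 1  0  -1  -8 ]
  [ 0  1  -1  -6 ]
  [ 0  0   1   4 ]
  [ 0  0   0   0 ]
R2 → R2 + R3
  [ 1  0  -1  -8 ]
  [ 0  1   0  -2 ]
  [ 0  0   1   4 ]
  [ 0  0   0   0 ]
R1 → R1 + R3
  [ 1  0  0  -4 ]
  [ 0  1  0  -2 ]
  [ 0  0  1   4 ]
  [ 0  0  0   0 ]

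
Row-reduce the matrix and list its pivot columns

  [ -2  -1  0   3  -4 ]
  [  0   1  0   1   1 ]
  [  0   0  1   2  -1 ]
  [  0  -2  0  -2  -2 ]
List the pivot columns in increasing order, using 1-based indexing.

Multiply r1 by -1/2.
  [ 1  1/2  0  -3/2   2 ]
  [ 0    1  0     1   1 ]
  [ 0    0  1     2  -1 ]
  [ 0   -2  0    -2  -2 ]
Add 2 times r2 to r4.
  [ 1  1/2  0  -3/2   2 ]
  [ 0    1  0     1   1 ]
  [ 0    0  1     2  -1 ]
  [ 0    0  0     0   0 ]
Subtract 1/2 times r2 from r1.
  [ 1  0  0  -2  3/2 ]
  [ 0  1  0   1    1 ]
  [ 0  0  1   2   -1 ]
  [ 0  0  0   0    0 ]
Pivot columns are the columns containing a leading 1.

1, 2, 3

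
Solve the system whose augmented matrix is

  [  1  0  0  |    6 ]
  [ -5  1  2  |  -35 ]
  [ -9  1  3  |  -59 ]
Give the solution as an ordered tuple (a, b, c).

ρ2 ← ρ2 + 5·ρ1
  [  1  0  0  |    6 ]
  [  0  1  2  |   -5 ]
  [ -9  1  3  |  -59 ]
ρ3 ← ρ3 + 9·ρ1
  [ 1  0  0  |   6 ]
  [ 0  1  2  |  -5 ]
  [ 0  1  3  |  -5 ]
ρ3 ← ρ3 − ρ2
  [ 1  0  0  |   6 ]
  [ 0  1  2  |  -5 ]
  [ 0  0  1  |   0 ]
ρ2 ← ρ2 − 2·ρ3
  [ 1  0  0  |   6 ]
  [ 0  1  0  |  -5 ]
  [ 0  0  1  |   0 ]
Reading off the last column: a = 6, b = -5, c = 0.

(6, -5, 0)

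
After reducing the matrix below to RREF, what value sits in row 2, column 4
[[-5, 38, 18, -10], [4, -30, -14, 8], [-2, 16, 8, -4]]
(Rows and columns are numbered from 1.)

0

Multiply ρ1 by -1/5.
  [  1  -38/5  -18/5   2 ]
  [  4    -30    -14   8 ]
  [ -2     16      8  -4 ]
Subtract 4 times ρ1 from ρ2.
  [  1  -38/5  -18/5   2 ]
  [  0    2/5    2/5   0 ]
  [ -2     16      8  -4 ]
Add 2 times ρ1 to ρ3.
  [ 1  -38/5  -18/5  2 ]
  [ 0    2/5    2/5  0 ]
  [ 0    4/5    4/5  0 ]
Multiply ρ2 by 5/2.
  [ 1  -38/5  -18/5  2 ]
  [ 0      1      1  0 ]
  [ 0    4/5    4/5  0 ]
Subtract 4/5 times ρ2 from ρ3.
  [ 1  -38/5  -18/5  2 ]
  [ 0      1      1  0 ]
  [ 0      0      0  0 ]
Add 38/5 times ρ2 to ρ1.
  [ 1  0  4  2 ]
  [ 0  1  1  0 ]
  [ 0  0  0  0 ]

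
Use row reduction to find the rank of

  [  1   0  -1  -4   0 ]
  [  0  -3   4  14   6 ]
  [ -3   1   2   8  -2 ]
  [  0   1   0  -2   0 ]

rank = 4

ρ3 -> ρ3 + 3·ρ1
  [ 1   0  -1  -4   0 ]
  [ 0  -3   4  14   6 ]
  [ 0   1  -1  -4  -2 ]
  [ 0   1   0  -2   0 ]
ρ2 -> -1/3·ρ2
  [ 1  0    -1     -4   0 ]
  [ 0  1  -4/3  -14/3  -2 ]
  [ 0  1    -1     -4  -2 ]
  [ 0  1     0     -2   0 ]
ρ3 -> ρ3 − ρ2
  [ 1  0    -1     -4   0 ]
  [ 0  1  -4/3  -14/3  -2 ]
  [ 0  0   1/3    2/3   0 ]
  [ 0  1     0     -2   0 ]
ρ4 -> ρ4 − ρ2
  [ 1  0    -1     -4   0 ]
  [ 0  1  -4/3  -14/3  -2 ]
  [ 0  0   1/3    2/3   0 ]
  [ 0  0   4/3    8/3   2 ]
ρ3 -> 3·ρ3
  [ 1  0    -1     -4   0 ]
  [ 0  1  -4/3  -14/3  -2 ]
  [ 0  0     1      2   0 ]
  [ 0  0   4/3    8/3   2 ]
ρ4 -> ρ4 − 4/3·ρ3
  [ 1  0    -1     -4   0 ]
  [ 0  1  -4/3  -14/3  -2 ]
  [ 0  0     1      2   0 ]
  [ 0  0     0      0   2 ]
ρ4 -> 1/2·ρ4
  [ 1  0    -1     -4   0 ]
  [ 0  1  -4/3  -14/3  -2 ]
  [ 0  0     1      2   0 ]
  [ 0  0     0      0   1 ]
ρ2 -> ρ2 + 2·ρ4
  [ 1  0    -1     -4  0 ]
  [ 0  1  -4/3  -14/3  0 ]
  [ 0  0     1      2  0 ]
  [ 0  0     0      0  1 ]
ρ2 -> ρ2 + 4/3·ρ3
  [ 1  0  -1  -4  0 ]
  [ 0  1   0  -2  0 ]
  [ 0  0   1   2  0 ]
  [ 0  0   0   0  1 ]
ρ1 -> ρ1 + ρ3
  [ 1  0  0  -2  0 ]
  [ 0  1  0  -2  0 ]
  [ 0  0  1   2  0 ]
  [ 0  0  0   0  1 ]
The reduced form has 4 nonzero rows.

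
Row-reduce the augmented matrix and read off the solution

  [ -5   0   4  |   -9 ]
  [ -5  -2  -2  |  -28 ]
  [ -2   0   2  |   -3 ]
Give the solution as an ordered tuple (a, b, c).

R1 := -1/5·R1
  [  1   0  -4/5  |  9/5 ]
  [ -5  -2    -2  |  -28 ]
  [ -2   0     2  |   -3 ]
R2 := R2 + 5·R1
  [  1   0  -4/5  |  9/5 ]
  [  0  -2    -6  |  -19 ]
  [ -2   0     2  |   -3 ]
R3 := R3 + 2·R1
  [ 1   0  -4/5  |  9/5 ]
  [ 0  -2    -6  |  -19 ]
  [ 0   0   2/5  |  3/5 ]
R2 := -1/2·R2
  [ 1  0  -4/5  |   9/5 ]
  [ 0  1     3  |  19/2 ]
  [ 0  0   2/5  |   3/5 ]
R3 := 5/2·R3
  [ 1  0  -4/5  |   9/5 ]
  [ 0  1     3  |  19/2 ]
  [ 0  0     1  |   3/2 ]
R2 := R2 − 3·R3
  [ 1  0  -4/5  |  9/5 ]
  [ 0  1     0  |    5 ]
  [ 0  0     1  |  3/2 ]
R1 := R1 + 4/5·R3
  [ 1  0  0  |    3 ]
  [ 0  1  0  |    5 ]
  [ 0  0  1  |  3/2 ]
Reading off the last column: a = 3, b = 5, c = 3/2.

(3, 5, 3/2)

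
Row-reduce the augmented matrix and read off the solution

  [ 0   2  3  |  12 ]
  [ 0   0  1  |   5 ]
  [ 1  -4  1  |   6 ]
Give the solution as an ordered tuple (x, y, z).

(-5, -3/2, 5)

R1 <=> R3
  [ 1  -4  1  |   6 ]
  [ 0   0  1  |   5 ]
  [ 0   2  3  |  12 ]
R2 <=> R3
  [ 1  -4  1  |   6 ]
  [ 0   2  3  |  12 ]
  [ 0   0  1  |   5 ]
R2 → 1/2·R2
  [ 1  -4    1  |  6 ]
  [ 0   1  3/2  |  6 ]
  [ 0   0    1  |  5 ]
R2 → R2 − 3/2·R3
  [ 1  -4  1  |     6 ]
  [ 0   1  0  |  -3/2 ]
  [ 0   0  1  |     5 ]
R1 → R1 − R3
  [ 1  -4  0  |     1 ]
  [ 0   1  0  |  -3/2 ]
  [ 0   0  1  |     5 ]
R1 → R1 + 4·R2
  [ 1  0  0  |    -5 ]
  [ 0  1  0  |  -3/2 ]
  [ 0  0  1  |     5 ]
Reading off the last column: x = -5, y = -3/2, z = 5.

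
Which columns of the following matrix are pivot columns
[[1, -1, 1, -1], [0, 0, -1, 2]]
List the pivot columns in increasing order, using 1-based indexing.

1, 3

R2 := -1·R2
R1 := R1 − R2
Pivot columns are the columns containing a leading 1.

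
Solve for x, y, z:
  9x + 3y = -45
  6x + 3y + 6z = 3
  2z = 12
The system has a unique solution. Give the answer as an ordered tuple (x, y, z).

(-4, -3, 6)

Form the augmented matrix and row-reduce:
  [ 9  3  0  |  -45 ]
  [ 6  3  6  |    3 ]
  [ 0  0  2  |   12 ]
Multiply R1 by 1/9.
  [ 1  1/3  0  |  -5 ]
  [ 6    3  6  |   3 ]
  [ 0    0  2  |  12 ]
Subtract 6 times R1 from R2.
  [ 1  1/3  0  |  -5 ]
  [ 0    1  6  |  33 ]
  [ 0    0  2  |  12 ]
Multiply R3 by 1/2.
  [ 1  1/3  0  |  -5 ]
  [ 0    1  6  |  33 ]
  [ 0    0  1  |   6 ]
Subtract 6 times R3 from R2.
  [ 1  1/3  0  |  -5 ]
  [ 0    1  0  |  -3 ]
  [ 0    0  1  |   6 ]
Subtract 1/3 times R2 from R1.
  [ 1  0  0  |  -4 ]
  [ 0  1  0  |  -3 ]
  [ 0  0  1  |   6 ]
Reading off the last column: x = -4, y = -3, z = 6.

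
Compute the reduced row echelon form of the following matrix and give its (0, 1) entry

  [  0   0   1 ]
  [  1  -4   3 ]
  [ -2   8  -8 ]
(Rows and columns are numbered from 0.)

R1 <-> R2
  [  1  -4   3 ]
  [  0   0   1 ]
  [ -2   8  -8 ]
R3 → R3 + 2·R1
  [ 1  -4   3 ]
  [ 0   0   1 ]
  [ 0   0  -2 ]
R3 → R3 + 2·R2
  [ 1  -4  3 ]
  [ 0   0  1 ]
  [ 0   0  0 ]
R1 → R1 − 3·R2
  [ 1  -4  0 ]
  [ 0   0  1 ]
  [ 0   0  0 ]

-4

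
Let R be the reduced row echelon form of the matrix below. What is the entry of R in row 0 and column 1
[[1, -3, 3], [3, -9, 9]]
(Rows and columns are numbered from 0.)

Subtract 3 times R1 from R2.
  [ 1  -3  3 ]
  [ 0   0  0 ]

-3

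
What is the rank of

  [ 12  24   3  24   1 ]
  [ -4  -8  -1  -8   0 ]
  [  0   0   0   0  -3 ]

rank = 2

Multiply ρ1 by 1/12.
  [  1   2  1/4   2  1/12 ]
  [ -4  -8   -1  -8     0 ]
  [  0   0    0   0    -3 ]
Add 4 times ρ1 to ρ2.
  [ 1  2  1/4  2  1/12 ]
  [ 0  0    0  0   1/3 ]
  [ 0  0    0  0    -3 ]
Multiply ρ2 by 3.
  [ 1  2  1/4  2  1/12 ]
  [ 0  0    0  0     1 ]
  [ 0  0    0  0    -3 ]
Add 3 times ρ2 to ρ3.
  [ 1  2  1/4  2  1/12 ]
  [ 0  0    0  0     1 ]
  [ 0  0    0  0     0 ]
Subtract 1/12 times ρ2 from ρ1.
  [ 1  2  1/4  2  0 ]
  [ 0  0    0  0  1 ]
  [ 0  0    0  0  0 ]
The reduced form has 2 nonzero rows.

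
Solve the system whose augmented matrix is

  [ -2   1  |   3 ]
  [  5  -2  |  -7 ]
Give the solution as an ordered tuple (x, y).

(-1, 1)

R1 ← -1/2·R1
  [ 1  -1/2  |  -3/2 ]
  [ 5    -2  |    -7 ]
R2 ← R2 − 5·R1
  [ 1  -1/2  |  -3/2 ]
  [ 0   1/2  |   1/2 ]
R2 ← 2·R2
  [ 1  -1/2  |  -3/2 ]
  [ 0     1  |     1 ]
R1 ← R1 + 1/2·R2
  [ 1  0  |  -1 ]
  [ 0  1  |   1 ]
Reading off the last column: x = -1, y = 1.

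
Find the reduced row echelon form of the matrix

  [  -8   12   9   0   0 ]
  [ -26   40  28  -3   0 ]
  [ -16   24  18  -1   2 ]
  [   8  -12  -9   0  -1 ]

R1 -> -1/8·R1
  [   1  -3/2  -9/8   0   0 ]
  [ -26    40    28  -3   0 ]
  [ -16    24    18  -1   2 ]
  [   8   -12    -9   0  -1 ]
R2 -> R2 + 26·R1
  [   1  -3/2  -9/8   0   0 ]
  [   0     1  -5/4  -3   0 ]
  [ -16    24    18  -1   2 ]
  [   8   -12    -9   0  -1 ]
R3 -> R3 + 16·R1
  [ 1  -3/2  -9/8   0   0 ]
  [ 0     1  -5/4  -3   0 ]
  [ 0     0     0  -1   2 ]
  [ 8   -12    -9   0  -1 ]
R4 -> R4 − 8·R1
  [ 1  -3/2  -9/8   0   0 ]
  [ 0     1  -5/4  -3   0 ]
  [ 0     0     0  -1   2 ]
  [ 0     0     0   0  -1 ]
R3 -> -1·R3
  [ 1  -3/2  -9/8   0   0 ]
  [ 0     1  -5/4  -3   0 ]
  [ 0     0     0   1  -2 ]
  [ 0     0     0   0  -1 ]
R4 -> -1·R4
  [ 1  -3/2  -9/8   0   0 ]
  [ 0     1  -5/4  -3   0 ]
  [ 0     0     0   1  -2 ]
  [ 0     0     0   0   1 ]
R3 -> R3 + 2·R4
  [ 1  -3/2  -9/8   0  0 ]
  [ 0     1  -5/4  -3  0 ]
  [ 0     0     0   1  0 ]
  [ 0     0     0   0  1 ]
R2 -> R2 + 3·R3
  [ 1  -3/2  -9/8  0  0 ]
  [ 0     1  -5/4  0  0 ]
  [ 0     0     0  1  0 ]
  [ 0     0     0  0  1 ]
R1 -> R1 + 3/2·R2
  [ 1  0    -3  0  0 ]
  [ 0  1  -5/4  0  0 ]
  [ 0  0     0  1  0 ]
  [ 0  0     0  0  1 ]

[[1, 0, -3, 0, 0], [0, 1, -5/4, 0, 0], [0, 0, 0, 1, 0], [0, 0, 0, 0, 1]]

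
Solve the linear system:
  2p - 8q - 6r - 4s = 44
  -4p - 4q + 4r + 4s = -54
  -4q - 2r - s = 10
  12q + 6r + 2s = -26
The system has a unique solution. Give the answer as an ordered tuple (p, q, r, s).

(2, 3/2, -6, -4)

Form the augmented matrix and row-reduce:
  [  2  -8  -6  -4  |   44 ]
  [ -4  -4   4   4  |  -54 ]
  [  0  -4  -2  -1  |   10 ]
  [  0  12   6   2  |  -26 ]
R1 := 1/2·R1
  [  1  -4  -3  -2  |   22 ]
  [ -4  -4   4   4  |  -54 ]
  [  0  -4  -2  -1  |   10 ]
  [  0  12   6   2  |  -26 ]
R2 := R2 + 4·R1
  [ 1   -4  -3  -2  |   22 ]
  [ 0  -20  -8  -4  |   34 ]
  [ 0   -4  -2  -1  |   10 ]
  [ 0   12   6   2  |  -26 ]
R2 := -1/20·R2
  [ 1  -4   -3   -2  |      22 ]
  [ 0   1  2/5  1/5  |  -17/10 ]
  [ 0  -4   -2   -1  |      10 ]
  [ 0  12    6    2  |     -26 ]
R3 := R3 + 4·R2
  [ 1  -4    -3    -2  |      22 ]
  [ 0   1   2/5   1/5  |  -17/10 ]
  [ 0   0  -2/5  -1/5  |    16/5 ]
  [ 0  12     6     2  |     -26 ]
R4 := R4 − 12·R2
  [ 1  -4    -3    -2  |      22 ]
  [ 0   1   2/5   1/5  |  -17/10 ]
  [ 0   0  -2/5  -1/5  |    16/5 ]
  [ 0   0   6/5  -2/5  |   -28/5 ]
R3 := -5/2·R3
  [ 1  -4   -3    -2  |      22 ]
  [ 0   1  2/5   1/5  |  -17/10 ]
  [ 0   0    1   1/2  |      -8 ]
  [ 0   0  6/5  -2/5  |   -28/5 ]
R4 := R4 − 6/5·R3
  [ 1  -4   -3   -2  |      22 ]
  [ 0   1  2/5  1/5  |  -17/10 ]
  [ 0   0    1  1/2  |      -8 ]
  [ 0   0    0   -1  |       4 ]
R4 := -1·R4
  [ 1  -4   -3   -2  |      22 ]
  [ 0   1  2/5  1/5  |  -17/10 ]
  [ 0   0    1  1/2  |      -8 ]
  [ 0   0    0    1  |      -4 ]
R3 := R3 − 1/2·R4
  [ 1  -4   -3   -2  |      22 ]
  [ 0   1  2/5  1/5  |  -17/10 ]
  [ 0   0    1    0  |      -6 ]
  [ 0   0    0    1  |      -4 ]
R2 := R2 − 1/5·R4
  [ 1  -4   -3  -2  |     22 ]
  [ 0   1  2/5   0  |  -9/10 ]
  [ 0   0    1   0  |     -6 ]
  [ 0   0    0   1  |     -4 ]
R1 := R1 + 2·R4
  [ 1  -4   -3  0  |     14 ]
  [ 0   1  2/5  0  |  -9/10 ]
  [ 0   0    1  0  |     -6 ]
  [ 0   0    0  1  |     -4 ]
R2 := R2 − 2/5·R3
  [ 1  -4  -3  0  |   14 ]
  [ 0   1   0  0  |  3/2 ]
  [ 0   0   1  0  |   -6 ]
  [ 0   0   0  1  |   -4 ]
R1 := R1 + 3·R3
  [ 1  -4  0  0  |   -4 ]
  [ 0   1  0  0  |  3/2 ]
  [ 0   0  1  0  |   -6 ]
  [ 0   0  0  1  |   -4 ]
R1 := R1 + 4·R2
  [ 1  0  0  0  |    2 ]
  [ 0  1  0  0  |  3/2 ]
  [ 0  0  1  0  |   -6 ]
  [ 0  0  0  1  |   -4 ]
Reading off the last column: p = 2, q = 3/2, r = -6, s = -4.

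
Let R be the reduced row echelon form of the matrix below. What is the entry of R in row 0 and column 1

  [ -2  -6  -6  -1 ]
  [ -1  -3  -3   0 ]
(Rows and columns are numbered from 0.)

ρ1 ← -1/2·ρ1
  [  1   3   3  1/2 ]
  [ -1  -3  -3    0 ]
ρ2 ← ρ2 + ρ1
  [ 1  3  3  1/2 ]
  [ 0  0  0  1/2 ]
ρ2 ← 2·ρ2
  [ 1  3  3  1/2 ]
  [ 0  0  0    1 ]
ρ1 ← ρ1 − 1/2·ρ2
  [ 1  3  3  0 ]
  [ 0  0  0  1 ]

3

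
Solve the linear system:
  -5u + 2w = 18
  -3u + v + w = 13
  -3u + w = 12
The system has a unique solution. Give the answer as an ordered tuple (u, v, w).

Form the augmented matrix and row-reduce:
  [ -5  0  2  |  18 ]
  [ -3  1  1  |  13 ]
  [ -3  0  1  |  12 ]
r1 → -1/5·r1
  [  1  0  -2/5  |  -18/5 ]
  [ -3  1     1  |     13 ]
  [ -3  0     1  |     12 ]
r2 → r2 + 3·r1
  [  1  0  -2/5  |  -18/5 ]
  [  0  1  -1/5  |   11/5 ]
  [ -3  0     1  |     12 ]
r3 → r3 + 3·r1
  [ 1  0  -2/5  |  -18/5 ]
  [ 0  1  -1/5  |   11/5 ]
  [ 0  0  -1/5  |    6/5 ]
r3 → -5·r3
  [ 1  0  -2/5  |  -18/5 ]
  [ 0  1  -1/5  |   11/5 ]
  [ 0  0     1  |     -6 ]
r2 → r2 + 1/5·r3
  [ 1  0  -2/5  |  -18/5 ]
  [ 0  1     0  |      1 ]
  [ 0  0     1  |     -6 ]
r1 → r1 + 2/5·r3
  [ 1  0  0  |  -6 ]
  [ 0  1  0  |   1 ]
  [ 0  0  1  |  -6 ]
Reading off the last column: u = -6, v = 1, w = -6.

(-6, 1, -6)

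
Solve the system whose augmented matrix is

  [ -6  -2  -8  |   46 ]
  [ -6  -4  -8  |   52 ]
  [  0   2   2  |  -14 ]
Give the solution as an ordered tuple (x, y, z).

ρ1 ← -1/6·ρ1
  [  1  1/3  4/3  |  -23/3 ]
  [ -6   -4   -8  |     52 ]
  [  0    2    2  |    -14 ]
ρ2 ← ρ2 + 6·ρ1
  [ 1  1/3  4/3  |  -23/3 ]
  [ 0   -2    0  |      6 ]
  [ 0    2    2  |    -14 ]
ρ2 ← -1/2·ρ2
  [ 1  1/3  4/3  |  -23/3 ]
  [ 0    1    0  |     -3 ]
  [ 0    2    2  |    -14 ]
ρ3 ← ρ3 − 2·ρ2
  [ 1  1/3  4/3  |  -23/3 ]
  [ 0    1    0  |     -3 ]
  [ 0    0    2  |     -8 ]
ρ3 ← 1/2·ρ3
  [ 1  1/3  4/3  |  -23/3 ]
  [ 0    1    0  |     -3 ]
  [ 0    0    1  |     -4 ]
ρ1 ← ρ1 − 4/3·ρ3
  [ 1  1/3  0  |  -7/3 ]
  [ 0    1  0  |    -3 ]
  [ 0    0  1  |    -4 ]
ρ1 ← ρ1 − 1/3·ρ2
  [ 1  0  0  |  -4/3 ]
  [ 0  1  0  |    -3 ]
  [ 0  0  1  |    -4 ]
Reading off the last column: x = -4/3, y = -3, z = -4.

(-4/3, -3, -4)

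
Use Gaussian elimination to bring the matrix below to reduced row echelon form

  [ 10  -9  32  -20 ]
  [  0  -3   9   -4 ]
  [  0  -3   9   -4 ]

R1 := 1/10·R1
  [ 1  -9/10  16/5  -2 ]
  [ 0     -3     9  -4 ]
  [ 0     -3     9  -4 ]
R2 := -1/3·R2
  [ 1  -9/10  16/5   -2 ]
  [ 0      1    -3  4/3 ]
  [ 0     -3     9   -4 ]
R3 := R3 + 3·R2
  [ 1  -9/10  16/5   -2 ]
  [ 0      1    -3  4/3 ]
  [ 0      0     0    0 ]
R1 := R1 + 9/10·R2
  [ 1  0  1/2  -4/5 ]
  [ 0  1   -3   4/3 ]
  [ 0  0    0     0 ]

[[1, 0, 1/2, -4/5], [0, 1, -3, 4/3], [0, 0, 0, 0]]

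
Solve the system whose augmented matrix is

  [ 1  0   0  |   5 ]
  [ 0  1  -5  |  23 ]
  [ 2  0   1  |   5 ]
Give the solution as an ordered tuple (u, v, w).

(5, -2, -5)

Subtract 2 times R1 from R3.
  [ 1  0   0  |   5 ]
  [ 0  1  -5  |  23 ]
  [ 0  0   1  |  -5 ]
Add 5 times R3 to R2.
  [ 1  0  0  |   5 ]
  [ 0  1  0  |  -2 ]
  [ 0  0  1  |  -5 ]
Reading off the last column: u = 5, v = -2, w = -5.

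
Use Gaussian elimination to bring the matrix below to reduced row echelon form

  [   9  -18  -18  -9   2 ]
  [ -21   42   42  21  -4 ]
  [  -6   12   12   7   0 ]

[[1, -2, -2, 0, 0], [0, 0, 0, 1, 0], [0, 0, 0, 0, 1]]

r1 → 1/9·r1
  [   1  -2  -2  -1  2/9 ]
  [ -21  42  42  21   -4 ]
  [  -6  12  12   7    0 ]
r2 → r2 + 21·r1
  [  1  -2  -2  -1  2/9 ]
  [  0   0   0   0  2/3 ]
  [ -6  12  12   7    0 ]
r3 → r3 + 6·r1
  [ 1  -2  -2  -1  2/9 ]
  [ 0   0   0   0  2/3 ]
  [ 0   0   0   1  4/3 ]
r2 ↔ r3
  [ 1  -2  -2  -1  2/9 ]
  [ 0   0   0   1  4/3 ]
  [ 0   0   0   0  2/3 ]
r3 → 3/2·r3
  [ 1  -2  -2  -1  2/9 ]
  [ 0   0   0   1  4/3 ]
  [ 0   0   0   0    1 ]
r2 → r2 − 4/3·r3
  [ 1  -2  -2  -1  2/9 ]
  [ 0   0   0   1    0 ]
  [ 0   0   0   0    1 ]
r1 → r1 − 2/9·r3
  [ 1  -2  -2  -1  0 ]
  [ 0   0   0   1  0 ]
  [ 0   0   0   0  1 ]
r1 → r1 + r2
  [ 1  -2  -2  0  0 ]
  [ 0   0   0  1  0 ]
  [ 0   0   0  0  1 ]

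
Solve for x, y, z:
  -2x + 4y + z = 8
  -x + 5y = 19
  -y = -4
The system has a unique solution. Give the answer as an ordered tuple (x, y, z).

Form the augmented matrix and row-reduce:
  [ -2   4  1  |   8 ]
  [ -1   5  0  |  19 ]
  [  0  -1  0  |  -4 ]
ρ1 ← -1/2·ρ1
  [  1  -2  -1/2  |  -4 ]
  [ -1   5     0  |  19 ]
  [  0  -1     0  |  -4 ]
ρ2 ← ρ2 + ρ1
  [ 1  -2  -1/2  |  -4 ]
  [ 0   3  -1/2  |  15 ]
  [ 0  -1     0  |  -4 ]
ρ2 ← 1/3·ρ2
  [ 1  -2  -1/2  |  -4 ]
  [ 0   1  -1/6  |   5 ]
  [ 0  -1     0  |  -4 ]
ρ3 ← ρ3 + ρ2
  [ 1  -2  -1/2  |  -4 ]
  [ 0   1  -1/6  |   5 ]
  [ 0   0  -1/6  |   1 ]
ρ3 ← -6·ρ3
  [ 1  -2  -1/2  |  -4 ]
  [ 0   1  -1/6  |   5 ]
  [ 0   0     1  |  -6 ]
ρ2 ← ρ2 + 1/6·ρ3
  [ 1  -2  -1/2  |  -4 ]
  [ 0   1     0  |   4 ]
  [ 0   0     1  |  -6 ]
ρ1 ← ρ1 + 1/2·ρ3
  [ 1  -2  0  |  -7 ]
  [ 0   1  0  |   4 ]
  [ 0   0  1  |  -6 ]
ρ1 ← ρ1 + 2·ρ2
  [ 1  0  0  |   1 ]
  [ 0  1  0  |   4 ]
  [ 0  0  1  |  -6 ]
Reading off the last column: x = 1, y = 4, z = -6.

(1, 4, -6)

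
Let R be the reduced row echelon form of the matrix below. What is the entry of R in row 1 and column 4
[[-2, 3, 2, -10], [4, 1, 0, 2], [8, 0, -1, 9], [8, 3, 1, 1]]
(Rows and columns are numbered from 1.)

r1 ← -1/2·r1
  [ 1  -3/2  -1  5 ]
  [ 4     1   0  2 ]
  [ 8     0  -1  9 ]
  [ 8     3   1  1 ]
r2 ← r2 − 4·r1
  [ 1  -3/2  -1    5 ]
  [ 0     7   4  -18 ]
  [ 8     0  -1    9 ]
  [ 8     3   1    1 ]
r3 ← r3 − 8·r1
  [ 1  -3/2  -1    5 ]
  [ 0     7   4  -18 ]
  [ 0    12   7  -31 ]
  [ 8     3   1    1 ]
r4 ← r4 − 8·r1
  [ 1  -3/2  -1    5 ]
  [ 0     7   4  -18 ]
  [ 0    12   7  -31 ]
  [ 0    15   9  -39 ]
r2 ← 1/7·r2
  [ 1  -3/2   -1      5 ]
  [ 0     1  4/7  -18/7 ]
  [ 0    12    7    -31 ]
  [ 0    15    9    -39 ]
r3 ← r3 − 12·r2
  [ 1  -3/2   -1      5 ]
  [ 0     1  4/7  -18/7 ]
  [ 0     0  1/7   -1/7 ]
  [ 0    15    9    -39 ]
r4 ← r4 − 15·r2
  [ 1  -3/2   -1      5 ]
  [ 0     1  4/7  -18/7 ]
  [ 0     0  1/7   -1/7 ]
  [ 0     0  3/7   -3/7 ]
r3 ← 7·r3
  [ 1  -3/2   -1      5 ]
  [ 0     1  4/7  -18/7 ]
  [ 0     0    1     -1 ]
  [ 0     0  3/7   -3/7 ]
r4 ← r4 − 3/7·r3
  [ 1  -3/2   -1      5 ]
  [ 0     1  4/7  -18/7 ]
  [ 0     0    1     -1 ]
  [ 0     0    0      0 ]
r2 ← r2 − 4/7·r3
  [ 1  -3/2  -1   5 ]
  [ 0     1   0  -2 ]
  [ 0     0   1  -1 ]
  [ 0     0   0   0 ]
r1 ← r1 + r3
  [ 1  -3/2  0   4 ]
  [ 0     1  0  -2 ]
  [ 0     0  1  -1 ]
  [ 0     0  0   0 ]
r1 ← r1 + 3/2·r2
  [ 1  0  0   1 ]
  [ 0  1  0  -2 ]
  [ 0  0  1  -1 ]
  [ 0  0  0   0 ]

1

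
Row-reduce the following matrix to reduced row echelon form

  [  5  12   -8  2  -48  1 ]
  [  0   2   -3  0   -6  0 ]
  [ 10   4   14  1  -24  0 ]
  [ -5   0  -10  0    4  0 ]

[[1, 0, 2, 0, -4/5, 0], [0, 1, -3/2, 0, -3, 0], [0, 0, 0, 1, -4, 0], [0, 0, 0, 0, 0, 1]]

r1 := 1/5·r1
  [  1  12/5  -8/5  2/5  -48/5  1/5 ]
  [  0     2    -3    0     -6    0 ]
  [ 10     4    14    1    -24    0 ]
  [ -5     0   -10    0      4    0 ]
r3 := r3 − 10·r1
  [  1  12/5  -8/5  2/5  -48/5  1/5 ]
  [  0     2    -3    0     -6    0 ]
  [  0   -20    30   -3     72   -2 ]
  [ -5     0   -10    0      4    0 ]
r4 := r4 + 5·r1
  [ 1  12/5  -8/5  2/5  -48/5  1/5 ]
  [ 0     2    -3    0     -6    0 ]
  [ 0   -20    30   -3     72   -2 ]
  [ 0    12   -18    2    -44    1 ]
r2 := 1/2·r2
  [ 1  12/5  -8/5  2/5  -48/5  1/5 ]
  [ 0     1  -3/2    0     -3    0 ]
  [ 0   -20    30   -3     72   -2 ]
  [ 0    12   -18    2    -44    1 ]
r3 := r3 + 20·r2
  [ 1  12/5  -8/5  2/5  -48/5  1/5 ]
  [ 0     1  -3/2    0     -3    0 ]
  [ 0     0     0   -3     12   -2 ]
  [ 0    12   -18    2    -44    1 ]
r4 := r4 − 12·r2
  [ 1  12/5  -8/5  2/5  -48/5  1/5 ]
  [ 0     1  -3/2    0     -3    0 ]
  [ 0     0     0   -3     12   -2 ]
  [ 0     0     0    2     -8    1 ]
r3 := -1/3·r3
  [ 1  12/5  -8/5  2/5  -48/5  1/5 ]
  [ 0     1  -3/2    0     -3    0 ]
  [ 0     0     0    1     -4  2/3 ]
  [ 0     0     0    2     -8    1 ]
r4 := r4 − 2·r3
  [ 1  12/5  -8/5  2/5  -48/5   1/5 ]
  [ 0     1  -3/2    0     -3     0 ]
  [ 0     0     0    1     -4   2/3 ]
  [ 0     0     0    0      0  -1/3 ]
r4 := -3·r4
  [ 1  12/5  -8/5  2/5  -48/5  1/5 ]
  [ 0     1  -3/2    0     -3    0 ]
  [ 0     0     0    1     -4  2/3 ]
  [ 0     0     0    0      0    1 ]
r3 := r3 − 2/3·r4
  [ 1  12/5  -8/5  2/5  -48/5  1/5 ]
  [ 0     1  -3/2    0     -3    0 ]
  [ 0     0     0    1     -4    0 ]
  [ 0     0     0    0      0    1 ]
r1 := r1 − 1/5·r4
  [ 1  12/5  -8/5  2/5  -48/5  0 ]
  [ 0     1  -3/2    0     -3  0 ]
  [ 0     0     0    1     -4  0 ]
  [ 0     0     0    0      0  1 ]
r1 := r1 − 2/5·r3
  [ 1  12/5  -8/5  0  -8  0 ]
  [ 0     1  -3/2  0  -3  0 ]
  [ 0     0     0  1  -4  0 ]
  [ 0     0     0  0   0  1 ]
r1 := r1 − 12/5·r2
  [ 1  0     2  0  -4/5  0 ]
  [ 0  1  -3/2  0    -3  0 ]
  [ 0  0     0  1    -4  0 ]
  [ 0  0     0  0     0  1 ]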